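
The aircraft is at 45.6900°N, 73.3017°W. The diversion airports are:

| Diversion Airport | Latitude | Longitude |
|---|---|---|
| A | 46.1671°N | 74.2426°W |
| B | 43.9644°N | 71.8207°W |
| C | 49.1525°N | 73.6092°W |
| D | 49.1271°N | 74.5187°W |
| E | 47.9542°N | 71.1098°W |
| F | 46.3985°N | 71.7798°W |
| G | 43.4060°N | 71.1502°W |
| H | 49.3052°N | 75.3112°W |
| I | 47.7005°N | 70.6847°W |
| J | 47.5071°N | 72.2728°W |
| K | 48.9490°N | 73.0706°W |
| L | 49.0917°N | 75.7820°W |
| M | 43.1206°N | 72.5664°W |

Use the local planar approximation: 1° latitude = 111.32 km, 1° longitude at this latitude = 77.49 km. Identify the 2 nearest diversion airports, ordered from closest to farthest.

A, F

Distances from 45.6900°N, 73.3017°W:
A: 90.2035 km
B: 223.7644 km
C: 386.1813 km
D: 394.0685 km
E: 303.9387 km
F: 141.8749 km
G: 304.0411 km
H: 431.5191 km
I: 302.0178 km
J: 217.4254 km
K: 363.2336 km
L: 424.6607 km
M: 291.6457 km
Sorted: A (90.2035 km) < F (141.8749 km) < J (217.4254 km) < B (223.7644 km) < …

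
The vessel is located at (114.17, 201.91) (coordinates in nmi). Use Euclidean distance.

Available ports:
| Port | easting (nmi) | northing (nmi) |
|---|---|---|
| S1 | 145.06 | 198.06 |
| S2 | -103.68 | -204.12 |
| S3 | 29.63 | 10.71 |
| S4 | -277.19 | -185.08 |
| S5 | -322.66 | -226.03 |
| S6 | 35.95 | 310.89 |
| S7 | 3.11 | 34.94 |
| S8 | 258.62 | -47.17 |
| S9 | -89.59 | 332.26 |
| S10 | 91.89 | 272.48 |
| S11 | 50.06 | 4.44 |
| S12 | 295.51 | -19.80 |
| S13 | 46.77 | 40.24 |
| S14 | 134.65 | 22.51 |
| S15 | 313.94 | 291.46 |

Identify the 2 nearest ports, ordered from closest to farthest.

Distances from (114.17, 201.91):
S1: √((30.89)² + (-3.85)²) = √(954.1921 + 14.8225) = 31.13 nmi
S2: √((-217.85)² + (-406.03)²) = √(47458.6225 + 164860.3609) = 460.78 nmi
S3: √((-84.54)² + (-191.20)²) = √(7147.0116 + 36557.4400) = 209.06 nmi
S4: √((-391.36)² + (-386.99)²) = √(153162.6496 + 149761.2601) = 550.39 nmi
S5: √((-436.83)² + (-427.94)²) = √(190820.4489 + 183132.6436) = 611.52 nmi
S6: √((-78.22)² + (108.98)²) = √(6118.3684 + 11876.6404) = 134.15 nmi
S7: √((-111.06)² + (-166.97)²) = √(12334.3236 + 27878.9809) = 200.53 nmi
S8: √((144.45)² + (-249.08)²) = √(20865.8025 + 62040.8464) = 287.94 nmi
S9: √((-203.76)² + (130.35)²) = √(41518.1376 + 16991.1225) = 241.89 nmi
S10: √((-22.28)² + (70.57)²) = √(496.3984 + 4980.1249) = 74.00 nmi
S11: √((-64.11)² + (-197.47)²) = √(4110.0921 + 38994.4009) = 207.62 nmi
S12: √((181.34)² + (-221.71)²) = √(32884.1956 + 49155.3241) = 286.43 nmi
S13: √((-67.40)² + (-161.67)²) = √(4542.7600 + 26137.1889) = 175.16 nmi
S14: √((20.48)² + (-179.40)²) = √(419.4304 + 32184.3600) = 180.57 nmi
S15: √((199.77)² + (89.55)²) = √(39908.0529 + 8019.2025) = 218.92 nmi
Sorted: S1 (31.13 nmi) < S10 (74.00 nmi) < S6 (134.15 nmi) < S13 (175.16 nmi) < …

S1, S10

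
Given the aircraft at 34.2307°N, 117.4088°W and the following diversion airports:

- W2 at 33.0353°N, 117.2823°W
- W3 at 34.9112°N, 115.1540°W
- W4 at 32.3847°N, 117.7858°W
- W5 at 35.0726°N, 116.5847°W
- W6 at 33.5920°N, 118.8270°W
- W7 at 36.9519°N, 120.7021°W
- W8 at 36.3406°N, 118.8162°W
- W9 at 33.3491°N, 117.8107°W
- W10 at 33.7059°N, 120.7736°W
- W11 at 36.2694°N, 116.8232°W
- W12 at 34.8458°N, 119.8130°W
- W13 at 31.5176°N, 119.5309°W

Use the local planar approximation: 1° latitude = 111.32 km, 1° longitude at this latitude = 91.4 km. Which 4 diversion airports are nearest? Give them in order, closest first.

Distances from 34.2307°N, 117.4088°W:
W2: √((-1.1954·111.32)² + (0.1265·91.4)²) = √(17708.138022 + 133.682156) = 133.5733 km
W3: √((0.6805·111.32)² + (2.2548·91.4)²) = √(5738.556401 + 42472.560511) = 219.5703 km
W4: √((-1.8460·111.32)² + (-0.3770·91.4)²) = √(42228.901931 + 1187.339981) = 208.3656 km
W5: √((0.8419·111.32)² + (0.8241·91.4)²) = √(8783.496132 + 5673.515161) = 120.2373 km
W6: √((-0.6387·111.32)² + (-1.4182·91.4)²) = √(5055.221945 + 16802.246567) = 147.8427 km
W7: √((2.7212·111.32)² + (-3.2933·91.4)²) = √(91762.940082 + 90605.587298) = 427.0463 km
W8: √((2.1099·111.32)² + (-1.4074·91.4)²) = √(55165.827819 + 16547.313114) = 267.7931 km
W9: √((-0.8816·111.32)² + (-0.4019·91.4)²) = √(9631.403071 + 1349.361777) = 104.7891 km
W10: √((-0.5248·111.32)² + (-3.3648·91.4)²) = √(3412.982395 + 94582.524625) = 313.0423 km
W11: √((2.0387·111.32)² + (0.5856·91.4)²) = √(51505.432831 + 2864.801448) = 233.1743 km
W12: √((0.6151·111.32)² + (-2.4042·91.4)²) = √(4688.542417 + 48287.372797) = 230.1650 km
W13: √((-2.7131·111.32)² + (-2.1221·91.4)²) = √(91217.464865 + 37620.458325) = 358.9400 km
Sorted: W9 (104.7891 km) < W5 (120.2373 km) < W2 (133.5733 km) < W6 (147.8427 km) < W4 (208.3656 km) < W3 (219.5703 km) < …

W9, W5, W2, W6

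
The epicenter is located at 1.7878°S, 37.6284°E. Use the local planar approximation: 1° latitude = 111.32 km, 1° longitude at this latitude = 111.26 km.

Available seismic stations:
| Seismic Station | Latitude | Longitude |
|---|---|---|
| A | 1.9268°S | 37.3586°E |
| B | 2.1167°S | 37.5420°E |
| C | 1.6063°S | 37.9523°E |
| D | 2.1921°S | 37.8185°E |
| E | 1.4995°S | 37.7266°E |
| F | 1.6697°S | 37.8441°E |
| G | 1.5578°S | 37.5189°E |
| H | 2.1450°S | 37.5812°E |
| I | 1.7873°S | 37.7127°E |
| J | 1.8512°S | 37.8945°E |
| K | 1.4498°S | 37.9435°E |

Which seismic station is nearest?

Distances from 1.7878°S, 37.6284°E:
A: 33.7714 km
B: 37.8541 km
C: 41.3146 km
D: 49.7287 km
E: 33.9023 km
F: 27.3639 km
G: 28.3543 km
H: 40.1088 km
I: 9.3794 km
J: 30.4359 km
K: 51.4276 km
Minimum: I at 9.3794 km.

I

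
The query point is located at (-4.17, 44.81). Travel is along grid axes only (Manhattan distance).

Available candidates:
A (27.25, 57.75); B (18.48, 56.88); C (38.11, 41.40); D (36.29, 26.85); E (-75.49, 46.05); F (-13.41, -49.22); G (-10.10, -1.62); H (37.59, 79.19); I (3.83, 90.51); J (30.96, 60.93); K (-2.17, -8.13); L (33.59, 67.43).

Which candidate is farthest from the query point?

F

Distances from (-4.17, 44.81):
A: |31.42| + |12.94| = 31.42 + 12.94 = 44.36
B: |22.65| + |12.07| = 22.65 + 12.07 = 34.72
C: |42.28| + |-3.41| = 42.28 + 3.41 = 45.69
D: |40.46| + |-17.96| = 40.46 + 17.96 = 58.42
E: |-71.32| + |1.24| = 71.32 + 1.24 = 72.56
F: |-9.24| + |-94.03| = 9.24 + 94.03 = 103.27
G: |-5.93| + |-46.43| = 5.93 + 46.43 = 52.36
H: |41.76| + |34.38| = 41.76 + 34.38 = 76.14
I: |8.00| + |45.70| = 8.00 + 45.70 = 53.70
J: |35.13| + |16.12| = 35.13 + 16.12 = 51.25
K: |2.00| + |-52.94| = 2.00 + 52.94 = 54.94
L: |37.76| + |22.62| = 37.76 + 22.62 = 60.38
Maximum: F at 103.27.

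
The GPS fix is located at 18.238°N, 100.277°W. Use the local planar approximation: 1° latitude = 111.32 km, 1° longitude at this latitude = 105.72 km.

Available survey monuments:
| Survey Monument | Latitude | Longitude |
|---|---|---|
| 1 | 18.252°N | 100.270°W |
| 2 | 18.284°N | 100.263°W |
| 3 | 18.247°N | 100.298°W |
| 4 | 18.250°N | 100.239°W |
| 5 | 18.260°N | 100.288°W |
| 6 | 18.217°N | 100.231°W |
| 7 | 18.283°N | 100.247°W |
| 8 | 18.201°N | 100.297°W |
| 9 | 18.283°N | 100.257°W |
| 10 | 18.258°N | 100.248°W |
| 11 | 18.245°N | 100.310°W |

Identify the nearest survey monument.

1

Distances from 18.238°N, 100.277°W:
1: √((0.014·111.32)² + (0.007·105.72)²) = √(2.42886 + 0.54766) = 1.725 km
2: √((0.046·111.32)² + (0.014·105.72)²) = √(26.22177 + 2.19064) = 5.330 km
3: √((0.009·111.32)² + (-0.021·105.72)²) = √(1.00376 + 4.92893) = 2.436 km
4: √((0.012·111.32)² + (0.038·105.72)²) = √(1.78447 + 16.13918) = 4.234 km
5: √((0.022·111.32)² + (-0.011·105.72)²) = √(5.99780 + 1.35238) = 2.711 km
6: √((-0.021·111.32)² + (0.046·105.72)²) = √(5.46493 + 23.64994) = 5.396 km
7: √((0.045·111.32)² + (0.030·105.72)²) = √(25.09409 + 10.05905) = 5.929 km
8: √((-0.037·111.32)² + (-0.020·105.72)²) = √(16.96484 + 4.47069) = 4.630 km
9: √((0.045·111.32)² + (0.020·105.72)²) = √(25.09409 + 4.47069) = 5.437 km
10: √((0.020·111.32)² + (0.029·105.72)²) = √(4.95686 + 9.39962) = 3.789 km
11: √((0.007·111.32)² + (-0.033·105.72)²) = √(0.60721 + 12.17145) = 3.575 km
Minimum: 1 at 1.725 km.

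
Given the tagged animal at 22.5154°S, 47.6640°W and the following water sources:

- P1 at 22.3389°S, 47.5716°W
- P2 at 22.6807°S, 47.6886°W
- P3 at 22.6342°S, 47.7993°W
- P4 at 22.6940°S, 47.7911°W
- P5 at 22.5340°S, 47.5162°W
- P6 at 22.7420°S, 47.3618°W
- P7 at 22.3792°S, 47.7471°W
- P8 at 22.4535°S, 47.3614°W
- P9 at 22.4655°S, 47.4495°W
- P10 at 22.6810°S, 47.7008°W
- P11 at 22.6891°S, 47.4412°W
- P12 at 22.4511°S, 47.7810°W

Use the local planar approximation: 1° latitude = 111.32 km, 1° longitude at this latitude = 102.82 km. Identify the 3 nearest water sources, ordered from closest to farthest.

P12, P5, P7

Distances from 22.5154°S, 47.6640°W:
P1: 21.8244 km
P2: 18.5742 km
P3: 19.1944 km
P4: 23.7922 km
P5: 15.3372 km
P6: 40.0223 km
P7: 17.4036 km
P8: 31.8672 km
P9: 22.7437 km
P10: 18.8189 km
P11: 29.9780 km
P12: 13.9984 km
Sorted: P12 (13.9984 km) < P5 (15.3372 km) < P7 (17.4036 km) < P2 (18.5742 km) < P10 (18.8189 km) < …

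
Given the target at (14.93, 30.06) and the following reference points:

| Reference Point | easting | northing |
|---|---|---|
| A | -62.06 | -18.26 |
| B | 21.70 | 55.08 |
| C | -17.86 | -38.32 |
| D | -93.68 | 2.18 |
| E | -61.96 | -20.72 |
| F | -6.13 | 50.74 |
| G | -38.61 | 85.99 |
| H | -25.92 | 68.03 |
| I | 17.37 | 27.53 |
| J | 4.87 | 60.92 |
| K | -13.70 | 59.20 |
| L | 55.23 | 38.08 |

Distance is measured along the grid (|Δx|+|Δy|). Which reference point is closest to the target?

Distances from (14.93, 30.06):
A: |-76.99| + |-48.32| = 76.99 + 48.32 = 125.31
B: |6.77| + |25.02| = 6.77 + 25.02 = 31.79
C: |-32.79| + |-68.38| = 32.79 + 68.38 = 101.17
D: |-108.61| + |-27.88| = 108.61 + 27.88 = 136.49
E: |-76.89| + |-50.78| = 76.89 + 50.78 = 127.67
F: |-21.06| + |20.68| = 21.06 + 20.68 = 41.74
G: |-53.54| + |55.93| = 53.54 + 55.93 = 109.47
H: |-40.85| + |37.97| = 40.85 + 37.97 = 78.82
I: |2.44| + |-2.53| = 2.44 + 2.53 = 4.97
J: |-10.06| + |30.86| = 10.06 + 30.86 = 40.92
K: |-28.63| + |29.14| = 28.63 + 29.14 = 57.77
L: |40.30| + |8.02| = 40.30 + 8.02 = 48.32
Minimum: I at 4.97.

I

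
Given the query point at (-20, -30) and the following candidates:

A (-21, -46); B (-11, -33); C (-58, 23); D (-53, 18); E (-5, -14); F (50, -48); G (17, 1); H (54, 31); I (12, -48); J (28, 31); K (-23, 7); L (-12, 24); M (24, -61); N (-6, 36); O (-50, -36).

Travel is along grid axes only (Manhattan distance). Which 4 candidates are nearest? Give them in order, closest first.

B, A, E, O

Distances from (-20, -30):
A: |-1| + |-16| = 1 + 16 = 17
B: |9| + |-3| = 9 + 3 = 12
C: |-38| + |53| = 38 + 53 = 91
D: |-33| + |48| = 33 + 48 = 81
E: |15| + |16| = 15 + 16 = 31
F: |70| + |-18| = 70 + 18 = 88
G: |37| + |31| = 37 + 31 = 68
H: |74| + |61| = 74 + 61 = 135
I: |32| + |-18| = 32 + 18 = 50
J: |48| + |61| = 48 + 61 = 109
K: |-3| + |37| = 3 + 37 = 40
L: |8| + |54| = 8 + 54 = 62
M: |44| + |-31| = 44 + 31 = 75
N: |14| + |66| = 14 + 66 = 80
O: |-30| + |-6| = 30 + 6 = 36
Sorted: B (12) < A (17) < E (31) < O (36) < K (40) < I (50) < …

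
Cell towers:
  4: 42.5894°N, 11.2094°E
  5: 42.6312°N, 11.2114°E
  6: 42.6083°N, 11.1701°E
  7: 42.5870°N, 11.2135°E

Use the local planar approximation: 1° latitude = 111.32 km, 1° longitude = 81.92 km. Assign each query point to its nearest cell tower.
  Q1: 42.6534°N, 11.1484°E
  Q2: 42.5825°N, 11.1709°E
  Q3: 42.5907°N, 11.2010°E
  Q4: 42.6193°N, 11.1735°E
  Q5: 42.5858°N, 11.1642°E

Q1→6; Q2→6; Q3→4; Q4→6; Q5→6

Q1 at 42.6534°N, 11.1484°E:
  4: 8.7023 km
  5: 5.7221 km
  6: 5.3260 km
  7: 9.1147 km
  → nearest: 6 (5.3260 km)
Q2 at 42.5825°N, 11.1709°E:
  4: 3.2461 km
  5: 6.3559 km
  6: 2.8728 km
  7: 3.5256 km
  → nearest: 6 (2.8728 km)
Q3 at 42.5907°N, 11.2010°E:
  4: 0.7032 km
  5: 4.5883 km
  6: 3.2010 km
  7: 1.1037 km
  → nearest: 4 (0.7032 km)
Q4 at 42.6193°N, 11.1735°E:
  4: 4.4416 km
  5: 3.3756 km
  6: 1.2558 km
  7: 4.8648 km
  → nearest: 6 (1.2558 km)
Q5 at 42.5858°N, 11.1642°E:
  4: 3.7244 km
  5: 6.3634 km
  6: 2.5509 km
  7: 4.0409 km
  → nearest: 6 (2.5509 km)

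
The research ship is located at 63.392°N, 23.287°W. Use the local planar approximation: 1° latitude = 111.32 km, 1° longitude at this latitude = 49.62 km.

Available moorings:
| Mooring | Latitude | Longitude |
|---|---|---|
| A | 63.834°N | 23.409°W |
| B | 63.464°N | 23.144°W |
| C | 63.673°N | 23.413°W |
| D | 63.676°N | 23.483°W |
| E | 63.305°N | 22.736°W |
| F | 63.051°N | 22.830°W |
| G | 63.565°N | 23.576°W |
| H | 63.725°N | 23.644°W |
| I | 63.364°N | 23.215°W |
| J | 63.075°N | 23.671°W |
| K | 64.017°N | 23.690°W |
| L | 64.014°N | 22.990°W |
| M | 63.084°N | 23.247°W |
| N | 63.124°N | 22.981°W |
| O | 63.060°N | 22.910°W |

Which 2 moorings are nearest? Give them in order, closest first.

Distances from 63.392°N, 23.287°W:
A: √((0.442·111.32)² + (-0.122·49.62)²) = √(2420.97851 + 36.64656) = 49.574 km
B: √((0.072·111.32)² + (0.143·49.62)²) = √(64.24087 + 50.34839) = 10.705 km
C: √((0.281·111.32)² + (-0.126·49.62)²) = √(978.49596 + 39.08900) = 31.900 km
D: √((0.284·111.32)² + (-0.196·49.62)²) = √(999.50064 + 94.58574) = 33.077 km
E: √((-0.087·111.32)² + (0.551·49.62)²) = √(93.79613 + 747.50950) = 29.005 km
F: √((-0.341·111.32)² + (0.457·49.62)²) = √(1440.97071 + 514.21640) = 44.217 km
G: √((0.173·111.32)² + (-0.289·49.62)²) = √(370.88443 + 205.64076) = 24.011 km
H: √((0.333·111.32)² + (-0.357·49.62)²) = √(1374.15228 + 313.79784) = 41.085 km
I: √((-0.028·111.32)² + (0.072·49.62)²) = √(9.71544 + 12.76376) = 4.741 km
J: √((-0.317·111.32)² + (-0.384·49.62)²) = √(1245.27400 + 363.05796) = 40.104 km
K: √((0.625·111.32)² + (-0.403·49.62)²) = √(4840.68062 + 399.87441) = 72.392 km
L: √((0.622·111.32)² + (0.297·49.62)²) = √(4794.32162 + 217.18330) = 70.792 km
M: √((-0.308·111.32)² + (0.040·49.62)²) = √(1175.56820 + 3.93943) = 34.344 km
N: √((-0.268·111.32)² + (0.306·49.62)²) = √(890.05324 + 230.54535) = 33.475 km
O: √((-0.332·111.32)² + (0.377·49.62)²) = √(1365.91150 + 349.94212) = 41.423 km
Sorted: I (4.741 km) < B (10.705 km) < G (24.011 km) < E (29.005 km) < …

I, B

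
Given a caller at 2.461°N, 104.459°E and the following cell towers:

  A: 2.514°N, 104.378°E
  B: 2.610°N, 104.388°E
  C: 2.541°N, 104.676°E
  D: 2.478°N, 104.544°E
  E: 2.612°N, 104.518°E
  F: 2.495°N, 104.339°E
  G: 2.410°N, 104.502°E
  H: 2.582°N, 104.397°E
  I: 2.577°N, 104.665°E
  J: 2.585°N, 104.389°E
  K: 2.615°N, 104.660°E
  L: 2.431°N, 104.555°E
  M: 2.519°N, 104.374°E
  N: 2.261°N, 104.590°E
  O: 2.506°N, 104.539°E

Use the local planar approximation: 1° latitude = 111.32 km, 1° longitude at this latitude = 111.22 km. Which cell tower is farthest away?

K

Distances from 2.461°N, 104.459°E:
A: √((0.053·111.32)² + (-0.081·111.22)²) = √(34.80953 + 81.15884) = 10.769 km
B: √((0.149·111.32)² + (-0.071·111.22)²) = √(275.11795 + 62.35661) = 18.370 km
C: √((0.080·111.32)² + (0.217·111.22)²) = √(79.30971 + 582.48567) = 25.725 km
D: √((0.017·111.32)² + (0.085·111.22)²) = √(3.58133 + 89.37244) = 9.641 km
E: √((0.151·111.32)² + (0.059·111.22)²) = √(282.55324 + 43.05958) = 18.045 km
F: √((0.034·111.32)² + (-0.120·111.22)²) = √(14.32532 + 178.12639) = 13.873 km
G: √((-0.051·111.32)² + (0.043·111.22)²) = √(32.23196 + 22.87192) = 7.423 km
H: √((0.121·111.32)² + (-0.062·111.22)²) = √(181.43336 + 47.54985) = 15.132 km
I: √((0.116·111.32)² + (0.206·111.22)²) = √(166.74867 + 524.92858) = 26.300 km
J: √((0.124·111.32)² + (-0.070·111.22)²) = √(190.54158 + 60.61245) = 15.848 km
K: √((0.154·111.32)² + (0.201·111.22)²) = √(293.89205 + 499.75586) = 28.172 km
L: √((-0.030·111.32)² + (0.096·111.22)²) = √(11.15293 + 114.00089) = 11.187 km
M: √((0.058·111.32)² + (-0.085·111.22)²) = √(41.68717 + 89.37244) = 11.448 km
N: √((-0.200·111.32)² + (0.131·111.22)²) = √(495.68570 + 212.27965) = 26.608 km
O: √((0.045·111.32)² + (0.080·111.22)²) = √(25.09409 + 79.16729) = 10.211 km
Maximum: K at 28.172 km.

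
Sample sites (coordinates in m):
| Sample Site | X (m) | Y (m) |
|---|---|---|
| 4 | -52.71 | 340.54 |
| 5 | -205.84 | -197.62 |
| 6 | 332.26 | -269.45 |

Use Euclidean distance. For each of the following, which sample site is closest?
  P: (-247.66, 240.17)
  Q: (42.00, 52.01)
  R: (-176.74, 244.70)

P→4; Q→4; R→4

P at (-247.66, 240.17):
  4: 219.27 m
  5: 439.78 m
  6: 772.02 m
  → nearest: 4 (219.27 m)
Q at (42.00, 52.01):
  4: 303.68 m
  5: 351.77 m
  6: 433.11 m
  → nearest: 4 (303.68 m)
R at (-176.74, 244.70):
  4: 156.74 m
  5: 443.28 m
  6: 723.49 m
  → nearest: 4 (156.74 m)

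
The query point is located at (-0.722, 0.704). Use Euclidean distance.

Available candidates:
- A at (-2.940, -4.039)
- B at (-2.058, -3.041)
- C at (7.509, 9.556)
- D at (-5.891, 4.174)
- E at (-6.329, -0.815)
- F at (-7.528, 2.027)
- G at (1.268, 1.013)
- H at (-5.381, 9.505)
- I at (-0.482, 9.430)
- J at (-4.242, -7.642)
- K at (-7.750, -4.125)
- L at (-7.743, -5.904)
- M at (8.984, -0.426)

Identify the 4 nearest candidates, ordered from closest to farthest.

Distances from (-0.722, 0.704):
A: 5.236
B: 3.976
C: 12.087
D: 6.226
E: 5.809
F: 6.933
G: 2.014
H: 9.958
I: 8.729
J: 9.058
K: 8.527
L: 9.642
M: 9.772
Sorted: G (2.014) < B (3.976) < A (5.236) < E (5.809) < D (6.226) < F (6.933) < …

G, B, A, E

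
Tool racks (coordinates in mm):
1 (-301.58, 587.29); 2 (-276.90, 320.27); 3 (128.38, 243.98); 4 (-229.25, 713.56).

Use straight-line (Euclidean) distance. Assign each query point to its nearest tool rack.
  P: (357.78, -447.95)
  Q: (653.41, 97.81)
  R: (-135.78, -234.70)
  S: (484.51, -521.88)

P→3; Q→3; R→3; S→3

P at (357.78, -447.95):
  1: 1227.39 mm
  2: 996.48 mm
  3: 728.97 mm
  4: 1301.43 mm
  → nearest: 3 (728.97 mm)
Q at (653.41, 97.81):
  1: 1073.12 mm
  2: 956.54 mm
  3: 545.00 mm
  4: 1076.21 mm
  → nearest: 3 (545.00 mm)
R at (-135.78, -234.70):
  1: 838.54 mm
  2: 572.63 mm
  3: 546.73 mm
  4: 952.86 mm
  → nearest: 3 (546.73 mm)
S at (484.51, -521.88):
  1: 1359.48 mm
  2: 1135.32 mm
  3: 844.61 mm
  4: 1426.80 mm
  → nearest: 3 (844.61 mm)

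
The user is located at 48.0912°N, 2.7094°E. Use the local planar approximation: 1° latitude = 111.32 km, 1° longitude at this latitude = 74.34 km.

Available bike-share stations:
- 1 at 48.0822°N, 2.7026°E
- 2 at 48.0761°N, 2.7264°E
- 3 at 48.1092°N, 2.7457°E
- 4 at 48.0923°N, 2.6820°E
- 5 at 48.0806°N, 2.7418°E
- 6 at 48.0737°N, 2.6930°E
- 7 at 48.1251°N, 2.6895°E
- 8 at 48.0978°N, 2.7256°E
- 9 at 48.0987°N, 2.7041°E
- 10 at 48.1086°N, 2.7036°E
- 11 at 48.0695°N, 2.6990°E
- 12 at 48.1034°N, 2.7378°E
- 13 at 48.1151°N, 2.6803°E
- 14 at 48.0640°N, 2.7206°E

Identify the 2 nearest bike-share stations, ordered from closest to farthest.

Distances from 48.0912°N, 2.7094°E:
1: √((-0.0090·111.32)² + (-0.0068·74.34)²) = √(1.003764 + 0.255542) = 1.1222 km
2: √((-0.0151·111.32)² + (0.0170·74.34)²) = √(2.825532 + 1.597140) = 2.1030 km
3: √((0.0180·111.32)² + (0.0363·74.34)²) = √(4.015054 + 7.282129) = 3.3611 km
4: √((0.0011·111.32)² + (-0.0274·74.34)²) = √(0.014994 + 4.149027) = 2.0406 km
5: √((-0.0106·111.32)² + (0.0324·74.34)²) = √(1.392381 + 5.801431) = 2.6821 km
6: √((-0.0175·111.32)² + (-0.0164·74.34)²) = √(3.795094 + 1.486390) = 2.2981 km
7: √((0.0339·111.32)² + (-0.0199·74.34)²) = √(14.241174 + 2.188524) = 4.0534 km
8: √((0.0066·111.32)² + (0.0162·74.34)²) = √(0.539802 + 1.450358) = 1.4107 km
9: √((0.0075·111.32)² + (-0.0053·74.34)²) = √(0.697058 + 0.155238) = 0.9232 km
10: √((0.0174·111.32)² + (-0.0058·74.34)²) = √(3.751845 + 0.185909) = 1.9844 km
11: √((-0.0217·111.32)² + (-0.0104·74.34)²) = √(5.835336 + 0.597739) = 2.5364 km
12: √((0.0122·111.32)² + (0.0284·74.34)²) = √(1.844446 + 4.457402) = 2.5103 km
13: √((0.0239·111.32)² + (-0.0291·74.34)²) = √(7.078516 + 4.679841) = 3.4290 km
14: √((-0.0272·111.32)² + (0.0112·74.34)²) = √(9.168203 + 0.693236) = 3.1403 km
Sorted: 9 (0.9232 km) < 1 (1.1222 km) < 8 (1.4107 km) < 10 (1.9844 km) < …

9, 1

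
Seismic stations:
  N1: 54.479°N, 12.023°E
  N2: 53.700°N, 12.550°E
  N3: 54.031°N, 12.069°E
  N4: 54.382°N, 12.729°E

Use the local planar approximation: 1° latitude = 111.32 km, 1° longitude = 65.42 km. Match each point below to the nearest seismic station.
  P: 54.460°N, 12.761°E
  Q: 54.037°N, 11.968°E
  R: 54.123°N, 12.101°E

P→N4; Q→N3; R→N3

P at 54.460°N, 12.761°E:
  N1: √((0.019·111.32)² + (-0.738·65.42)²) = √(4.47356 + 2330.95454) = 48.326 km
  N2: √((-0.760·111.32)² + (-0.211·65.42)²) = √(7157.70145 + 190.53993) = 85.722 km
  N3: √((-0.429·111.32)² + (-0.692·65.42)²) = √(2280.66228 + 2049.43085) = 65.803 km
  N4: √((-0.078·111.32)² + (-0.032·65.42)²) = √(75.39379 + 4.38249) = 8.932 km
  → nearest: N4 (8.932 km)
Q at 54.037°N, 11.968°E:
  N1: √((0.442·111.32)² + (0.055·65.42)²) = √(2420.97851 + 12.94632) = 49.335 km
  N2: √((-0.337·111.32)² + (0.582·65.42)²) = √(1407.36322 + 1449.66298) = 53.451 km
  N3: √((-0.006·111.32)² + (0.101·65.42)²) = √(0.44612 + 43.65800) = 6.641 km
  N4: √((0.345·111.32)² + (0.761·65.42)²) = √(1474.97475 + 2478.50839) = 62.877 km
  → nearest: N3 (6.641 km)
R at 54.123°N, 12.101°E:
  N1: √((0.356·111.32)² + (-0.078·65.42)²) = √(1570.53056 + 26.03816) = 39.957 km
  N2: √((-0.423·111.32)² + (0.449·65.42)²) = √(2217.31365 + 862.80720) = 55.499 km
  N3: √((-0.092·111.32)² + (-0.032·65.42)²) = √(104.88709 + 4.38249) = 10.453 km
  N4: √((0.259·111.32)² + (0.628·65.42)²) = √(831.27730 + 1687.87534) = 50.191 km
  → nearest: N3 (10.453 km)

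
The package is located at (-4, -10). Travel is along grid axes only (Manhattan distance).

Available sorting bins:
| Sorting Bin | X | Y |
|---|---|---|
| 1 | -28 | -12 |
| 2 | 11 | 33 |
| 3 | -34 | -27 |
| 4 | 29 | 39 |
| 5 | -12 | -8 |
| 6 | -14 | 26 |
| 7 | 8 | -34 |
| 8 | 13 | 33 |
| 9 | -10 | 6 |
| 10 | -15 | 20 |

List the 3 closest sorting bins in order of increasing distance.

5, 9, 1

Distances from (-4, -10):
1: 26
2: 58
3: 47
4: 82
5: 10
6: 46
7: 36
8: 60
9: 22
10: 41
Sorted: 5 (10) < 9 (22) < 1 (26) < 7 (36) < 10 (41) < …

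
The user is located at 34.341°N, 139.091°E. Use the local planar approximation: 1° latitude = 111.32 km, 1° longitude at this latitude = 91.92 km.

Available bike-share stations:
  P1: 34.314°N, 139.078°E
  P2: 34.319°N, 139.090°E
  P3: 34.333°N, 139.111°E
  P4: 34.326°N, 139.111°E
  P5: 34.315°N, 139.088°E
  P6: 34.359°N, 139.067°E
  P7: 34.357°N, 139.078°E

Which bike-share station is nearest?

Distances from 34.341°N, 139.091°E:
P1: √((-0.027·111.32)² + (-0.013·91.92)²) = √(9.03387 + 1.42793) = 3.234 km
P2: √((-0.022·111.32)² + (-0.001·91.92)²) = √(5.99780 + 0.00845) = 2.451 km
P3: √((-0.008·111.32)² + (0.020·91.92)²) = √(0.79310 + 3.37971) = 2.043 km
P4: √((-0.015·111.32)² + (0.020·91.92)²) = √(2.78823 + 3.37971) = 2.484 km
P5: √((-0.026·111.32)² + (-0.003·91.92)²) = √(8.37709 + 0.07604) = 2.907 km
P6: √((0.018·111.32)² + (-0.024·91.92)²) = √(4.01505 + 4.86679) = 2.980 km
P7: √((0.016·111.32)² + (-0.013·91.92)²) = √(3.17239 + 1.42793) = 2.145 km
Minimum: P3 at 2.043 km.

P3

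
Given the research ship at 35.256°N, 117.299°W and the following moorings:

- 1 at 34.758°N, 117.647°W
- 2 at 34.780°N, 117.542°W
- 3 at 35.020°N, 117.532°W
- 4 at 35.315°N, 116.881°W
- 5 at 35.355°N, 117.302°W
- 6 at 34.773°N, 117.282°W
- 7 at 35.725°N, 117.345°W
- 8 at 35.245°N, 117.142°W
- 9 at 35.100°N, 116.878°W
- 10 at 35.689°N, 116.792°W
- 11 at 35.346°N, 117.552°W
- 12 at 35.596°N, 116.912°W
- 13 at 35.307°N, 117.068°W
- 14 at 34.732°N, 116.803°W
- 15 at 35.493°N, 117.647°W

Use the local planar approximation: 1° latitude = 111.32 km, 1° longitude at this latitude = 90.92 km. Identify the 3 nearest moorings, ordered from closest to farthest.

5, 8, 13

Distances from 35.256°N, 117.299°W:
1: 63.831 km
2: 57.410 km
3: 33.749 km
4: 38.568 km
5: 11.024 km
6: 53.790 km
7: 52.376 km
8: 14.327 km
9: 42.032 km
10: 66.695 km
11: 25.090 km
12: 51.678 km
13: 21.756 km
14: 73.731 km
15: 41.197 km
Sorted: 5 (11.024 km) < 8 (14.327 km) < 13 (21.756 km) < 11 (25.090 km) < 3 (33.749 km) < …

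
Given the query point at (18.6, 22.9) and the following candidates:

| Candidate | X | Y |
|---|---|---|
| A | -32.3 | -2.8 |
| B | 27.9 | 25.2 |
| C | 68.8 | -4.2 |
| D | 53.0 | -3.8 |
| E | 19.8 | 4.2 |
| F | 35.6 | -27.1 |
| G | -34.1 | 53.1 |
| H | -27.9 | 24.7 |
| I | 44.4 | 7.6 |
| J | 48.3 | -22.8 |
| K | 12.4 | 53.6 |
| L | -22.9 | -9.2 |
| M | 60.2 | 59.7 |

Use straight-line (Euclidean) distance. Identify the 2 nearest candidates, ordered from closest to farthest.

Distances from (18.6, 22.9):
A: 57.02
B: 9.58
C: 57.05
D: 43.55
E: 18.74
F: 52.81
G: 60.74
H: 46.53
I: 30.00
J: 54.50
K: 31.32
L: 52.47
M: 55.54
Sorted: B (9.58) < E (18.74) < I (30.00) < K (31.32) < …

B, E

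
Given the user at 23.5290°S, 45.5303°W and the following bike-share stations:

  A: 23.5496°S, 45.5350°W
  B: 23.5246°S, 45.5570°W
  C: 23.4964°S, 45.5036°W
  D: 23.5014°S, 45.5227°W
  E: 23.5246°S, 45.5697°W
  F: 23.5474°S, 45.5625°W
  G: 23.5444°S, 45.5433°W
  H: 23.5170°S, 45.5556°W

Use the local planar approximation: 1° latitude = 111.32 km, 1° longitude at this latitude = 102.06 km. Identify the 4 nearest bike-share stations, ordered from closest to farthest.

Distances from 23.5290°S, 45.5303°W:
A: 2.3428 km
B: 2.7687 km
C: 4.5382 km
D: 3.1688 km
E: 4.0509 km
F: 3.8724 km
G: 2.1678 km
H: 2.9072 km
Sorted: G (2.1678 km) < A (2.3428 km) < B (2.7687 km) < H (2.9072 km) < D (3.1688 km) < F (3.8724 km) < …

G, A, B, H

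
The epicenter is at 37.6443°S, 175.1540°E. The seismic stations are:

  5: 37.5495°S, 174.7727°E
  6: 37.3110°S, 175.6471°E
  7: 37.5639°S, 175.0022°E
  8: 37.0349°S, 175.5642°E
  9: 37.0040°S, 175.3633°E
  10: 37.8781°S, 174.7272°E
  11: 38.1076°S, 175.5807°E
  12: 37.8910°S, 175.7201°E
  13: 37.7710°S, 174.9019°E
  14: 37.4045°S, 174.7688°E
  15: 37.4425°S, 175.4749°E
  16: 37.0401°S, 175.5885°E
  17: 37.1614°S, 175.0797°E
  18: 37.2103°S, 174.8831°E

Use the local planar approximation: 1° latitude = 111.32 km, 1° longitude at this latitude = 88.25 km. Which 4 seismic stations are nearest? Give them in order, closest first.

7, 13, 5, 15

Distances from 37.6443°S, 175.1540°E:
5: √((0.0948·111.32)² + (-0.3813·88.25)²) = √(111.368679 + 1132.303993) = 35.2657 km
6: √((0.3333·111.32)² + (0.4931·88.25)²) = √(1376.629344 + 1893.648783) = 57.1863 km
7: √((0.0804·111.32)² + (-0.1518·88.25)²) = √(80.104791 + 179.462193) = 16.1111 km
8: √((0.6094·111.32)² + (0.4102·88.25)²) = √(4602.049600 + 1310.450860) = 76.8928 km
9: √((0.6403·111.32)² + (0.2093·88.25)²) = √(5080.581225 + 341.167682) = 73.6325 km
10: √((-0.2338·111.32)² + (-0.4268·88.25)²) = √(677.384740 + 1418.659758) = 45.7826 km
11: √((-0.4633·111.32)² + (0.4267·88.25)²) = √(2659.934827 + 1417.995047) = 63.8587 km
12: √((-0.2467·111.32)² + (0.5661·88.25)²) = √(754.196815 + 2495.834237) = 57.0090 km
13: √((-0.1267·111.32)² + (-0.2521·88.25)²) = √(198.929699 + 494.965717) = 26.3419 km
14: √((0.2398·111.32)² + (-0.3852·88.25)²) = √(712.598252 + 1155.585237) = 43.2225 km
15: √((0.2018·111.32)² + (0.3209·88.25)²) = √(504.648189 + 801.989832) = 36.1474 km
16: √((0.6042·111.32)² + (0.4345·88.25)²) = √(4523.846259 + 1470.310266) = 77.4219 km
17: √((0.4829·111.32)² + (-0.0743·88.25)²) = √(2889.753551 + 42.993921) = 54.1548 km
18: √((0.4340·111.32)² + (-0.2709·88.25)²) = √(2334.134374 + 571.541063) = 53.9043 km
Sorted: 7 (16.1111 km) < 13 (26.3419 km) < 5 (35.2657 km) < 15 (36.1474 km) < 14 (43.2225 km) < 10 (45.7826 km) < …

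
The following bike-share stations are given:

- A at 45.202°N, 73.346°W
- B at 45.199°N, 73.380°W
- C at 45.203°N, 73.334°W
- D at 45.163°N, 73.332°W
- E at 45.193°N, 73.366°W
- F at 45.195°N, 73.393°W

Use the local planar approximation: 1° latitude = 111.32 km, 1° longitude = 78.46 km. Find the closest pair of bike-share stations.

A and C

Pairwise distances:
A–B: √((-0.003·111.32)² + (-0.034·78.46)²) = √(0.11153 + 7.11630) = 2.688 km
A–C: √((0.001·111.32)² + (0.012·78.46)²) = √(0.01239 + 0.88646) = 0.948 km
A–D: √((-0.039·111.32)² + (0.014·78.46)²) = √(18.84845 + 1.20657) = 4.478 km
A–E: √((-0.009·111.32)² + (-0.020·78.46)²) = √(1.00376 + 2.46239) = 1.862 km
A–F: √((-0.007·111.32)² + (-0.047·78.46)²) = √(0.60721 + 13.59854) = 3.769 km
B–C: √((0.004·111.32)² + (0.046·78.46)²) = √(0.19827 + 13.02604) = 3.637 km
B–D: √((-0.036·111.32)² + (0.048·78.46)²) = √(16.06022 + 14.18336) = 5.499 km
B–E: √((-0.006·111.32)² + (0.014·78.46)²) = √(0.44612 + 1.20657) = 1.286 km
B–F: √((-0.004·111.32)² + (-0.013·78.46)²) = √(0.19827 + 1.04036) = 1.113 km
C–D: √((-0.040·111.32)² + (0.002·78.46)²) = √(19.82743 + 0.02462) = 4.456 km
C–E: √((-0.010·111.32)² + (-0.032·78.46)²) = √(1.23921 + 6.30371) = 2.746 km
C–F: √((-0.008·111.32)² + (-0.059·78.46)²) = √(0.79310 + 21.42894) = 4.714 km
D–E: √((0.030·111.32)² + (-0.034·78.46)²) = √(11.15293 + 7.11630) = 4.274 km
D–F: √((0.032·111.32)² + (-0.061·78.46)²) = √(12.68955 + 22.90637) = 5.966 km
E–F: √((0.002·111.32)² + (-0.027·78.46)²) = √(0.04957 + 4.48770) = 2.130 km
Closest pair: A–C at 0.948 km.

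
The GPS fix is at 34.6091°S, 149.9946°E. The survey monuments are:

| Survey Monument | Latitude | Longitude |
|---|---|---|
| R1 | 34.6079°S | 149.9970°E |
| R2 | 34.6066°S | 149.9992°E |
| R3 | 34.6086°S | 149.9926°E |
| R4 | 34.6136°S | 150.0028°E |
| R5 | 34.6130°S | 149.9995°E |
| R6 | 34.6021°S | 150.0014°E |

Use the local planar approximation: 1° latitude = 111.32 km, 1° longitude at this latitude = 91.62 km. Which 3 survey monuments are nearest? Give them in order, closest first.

R3, R1, R2

Distances from 34.6091°S, 149.9946°E:
R1: 0.2573 km
R2: 0.5050 km
R3: 0.1915 km
R4: 0.9030 km
R5: 0.6245 km
R6: 0.9977 km
Sorted: R3 (0.1915 km) < R1 (0.2573 km) < R2 (0.5050 km) < R5 (0.6245 km) < R4 (0.9030 km) < …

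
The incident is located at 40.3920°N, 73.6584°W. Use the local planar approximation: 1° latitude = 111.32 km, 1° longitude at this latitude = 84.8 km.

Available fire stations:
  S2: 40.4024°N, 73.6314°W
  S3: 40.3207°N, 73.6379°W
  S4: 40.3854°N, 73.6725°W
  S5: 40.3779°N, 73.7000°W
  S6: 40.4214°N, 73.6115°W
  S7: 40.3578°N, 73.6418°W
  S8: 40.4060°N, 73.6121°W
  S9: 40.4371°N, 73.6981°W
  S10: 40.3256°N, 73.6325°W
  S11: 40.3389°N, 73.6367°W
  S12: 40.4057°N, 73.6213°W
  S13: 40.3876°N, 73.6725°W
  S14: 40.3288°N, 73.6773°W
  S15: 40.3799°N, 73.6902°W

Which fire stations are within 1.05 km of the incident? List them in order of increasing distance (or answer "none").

Distances from 40.3920°N, 73.6584°W:
S2: √((0.0104·111.32)² + (0.0270·84.8)²) = √(1.340334 + 5.242268) = 2.5657 km
S3: √((-0.0713·111.32)² + (0.0205·84.8)²) = √(62.997810 + 3.022035) = 8.1253 km
S4: √((-0.0066·111.32)² + (-0.0141·84.8)²) = √(0.539802 + 1.429651) = 1.4034 km
S5: √((-0.0141·111.32)² + (-0.0416·84.8)²) = √(2.463682 + 12.444526) = 3.8611 km
S6: √((0.0294·111.32)² + (0.0469·84.8)²) = √(10.711272 + 15.817483) = 5.1506 km
S7: √((-0.0342·111.32)² + (0.0166·84.8)²) = √(14.494345 + 1.981563) = 4.0591 km
S8: √((0.0140·111.32)² + (0.0463·84.8)²) = √(2.428860 + 15.415361) = 4.2242 km
S9: √((0.0451·111.32)² + (-0.0397·84.8)²) = √(25.205742 + 11.333726) = 6.0448 km
S10: √((-0.0664·111.32)² + (0.0259·84.8)²) = √(54.636460 + 4.823822) = 7.7110 km
S11: √((-0.0531·111.32)² + (0.0217·84.8)²) = √(34.941009 + 3.386189) = 6.1909 km
S12: √((0.0137·111.32)² + (0.0371·84.8)²) = √(2.325881 + 9.897819) = 3.4962 km
S13: √((-0.0044·111.32)² + (-0.0141·84.8)²) = √(0.239912 + 1.429651) = 1.2921 km
S14: √((-0.0632·111.32)² + (-0.0189·84.8)²) = √(49.497191 + 2.568711) = 7.2157 km
S15: √((-0.0121·111.32)² + (-0.0318·84.8)²) = √(1.814334 + 7.271867) = 3.0143 km
Threshold 1.05 km: none within range.

none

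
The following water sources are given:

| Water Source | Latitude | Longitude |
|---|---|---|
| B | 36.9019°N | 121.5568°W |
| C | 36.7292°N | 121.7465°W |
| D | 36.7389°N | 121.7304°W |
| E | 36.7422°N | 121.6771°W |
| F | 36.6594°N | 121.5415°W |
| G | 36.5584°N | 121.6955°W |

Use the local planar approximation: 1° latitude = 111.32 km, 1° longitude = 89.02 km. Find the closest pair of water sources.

C and D

Pairwise distances:
B–C: 25.5885 km
B–D: 23.8342 km
B–E: 20.7542 km
B–F: 27.0294 km
B–G: 40.1824 km
C–D: 1.7945 km
C–E: 6.3452 km
C–F: 19.8344 km
C–G: 19.5480 km
D–E: 4.7590 km
D–F: 19.0025 km
D–G: 20.3320 km
E–F: 15.1878 km
E–G: 20.5261 km
F–G: 17.7299 km
Closest pair: C–D at 1.7945 km.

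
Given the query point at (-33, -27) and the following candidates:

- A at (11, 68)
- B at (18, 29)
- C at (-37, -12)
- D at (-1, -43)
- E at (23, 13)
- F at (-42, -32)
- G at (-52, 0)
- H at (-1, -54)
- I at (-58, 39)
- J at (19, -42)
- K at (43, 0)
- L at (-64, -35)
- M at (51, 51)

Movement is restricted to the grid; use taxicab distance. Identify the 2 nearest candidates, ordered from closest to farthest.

Distances from (-33, -27):
A: |44| + |95| = 44 + 95 = 139
B: |51| + |56| = 51 + 56 = 107
C: |-4| + |15| = 4 + 15 = 19
D: |32| + |-16| = 32 + 16 = 48
E: |56| + |40| = 56 + 40 = 96
F: |-9| + |-5| = 9 + 5 = 14
G: |-19| + |27| = 19 + 27 = 46
H: |32| + |-27| = 32 + 27 = 59
I: |-25| + |66| = 25 + 66 = 91
J: |52| + |-15| = 52 + 15 = 67
K: |76| + |27| = 76 + 27 = 103
L: |-31| + |-8| = 31 + 8 = 39
M: |84| + |78| = 84 + 78 = 162
Sorted: F (14) < C (19) < L (39) < G (46) < …

F, C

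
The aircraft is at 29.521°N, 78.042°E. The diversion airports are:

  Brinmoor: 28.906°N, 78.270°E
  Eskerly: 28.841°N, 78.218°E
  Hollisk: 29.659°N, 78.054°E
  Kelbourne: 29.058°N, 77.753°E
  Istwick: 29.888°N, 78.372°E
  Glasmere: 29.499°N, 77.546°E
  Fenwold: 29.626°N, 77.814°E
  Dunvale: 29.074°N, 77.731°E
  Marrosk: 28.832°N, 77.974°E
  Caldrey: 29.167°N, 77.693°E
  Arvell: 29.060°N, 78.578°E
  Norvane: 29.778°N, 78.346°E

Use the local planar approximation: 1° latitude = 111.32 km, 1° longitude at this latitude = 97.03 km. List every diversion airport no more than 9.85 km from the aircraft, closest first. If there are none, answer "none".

Distances from 29.521°N, 78.042°E:
Brinmoor: 71.947 km
Eskerly: 77.600 km
Hollisk: 15.406 km
Kelbourne: 58.676 km
Istwick: 51.907 km
Glasmere: 48.189 km
Fenwold: 25.021 km
Dunvale: 58.195 km
Marrosk: 76.983 km
Caldrey: 51.958 km
Arvell: 73.065 km
Norvane: 41.092 km
Threshold 9.85 km: none within range.

none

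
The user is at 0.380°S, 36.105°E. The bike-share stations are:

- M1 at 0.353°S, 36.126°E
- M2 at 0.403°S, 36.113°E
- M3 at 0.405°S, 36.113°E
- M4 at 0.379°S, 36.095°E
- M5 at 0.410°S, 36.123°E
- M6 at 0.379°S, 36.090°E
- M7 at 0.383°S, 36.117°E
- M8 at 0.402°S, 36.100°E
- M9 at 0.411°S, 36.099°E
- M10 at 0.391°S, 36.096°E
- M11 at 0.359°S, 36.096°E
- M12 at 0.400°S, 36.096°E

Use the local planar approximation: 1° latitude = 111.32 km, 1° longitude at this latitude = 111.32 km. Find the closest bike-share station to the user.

Distances from 0.380°S, 36.105°E:
M1: √((0.027·111.32)² + (0.021·111.32)²) = √(9.03387 + 5.46493) = 3.808 km
M2: √((-0.023·111.32)² + (0.008·111.32)²) = √(6.55544 + 0.79310) = 2.711 km
M3: √((-0.025·111.32)² + (0.008·111.32)²) = √(7.74509 + 0.79310) = 2.922 km
M4: √((0.001·111.32)² + (-0.010·111.32)²) = √(0.01239 + 1.23921) = 1.119 km
M5: √((-0.030·111.32)² + (0.018·111.32)²) = √(11.15293 + 4.01505) = 3.895 km
M6: √((0.001·111.32)² + (-0.015·111.32)²) = √(0.01239 + 2.78823) = 1.674 km
M7: √((-0.003·111.32)² + (0.012·111.32)²) = √(0.11153 + 1.78447) = 1.377 km
M8: √((-0.022·111.32)² + (-0.005·111.32)²) = √(5.99780 + 0.30980) = 2.511 km
M9: √((-0.031·111.32)² + (-0.006·111.32)²) = √(11.90885 + 0.44612) = 3.515 km
M10: √((-0.011·111.32)² + (-0.009·111.32)²) = √(1.49945 + 1.00376) = 1.582 km
M11: √((0.021·111.32)² + (-0.009·111.32)²) = √(5.46493 + 1.00376) = 2.543 km
M12: √((-0.020·111.32)² + (-0.009·111.32)²) = √(4.95686 + 1.00376) = 2.441 km
Minimum: M4 at 1.119 km.

M4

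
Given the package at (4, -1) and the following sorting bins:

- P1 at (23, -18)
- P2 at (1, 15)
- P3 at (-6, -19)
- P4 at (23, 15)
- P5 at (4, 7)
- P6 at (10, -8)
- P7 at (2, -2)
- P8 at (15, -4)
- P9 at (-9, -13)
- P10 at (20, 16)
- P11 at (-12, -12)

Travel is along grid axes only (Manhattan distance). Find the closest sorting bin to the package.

Distances from (4, -1):
P1: |19| + |-17| = 19 + 17 = 36
P2: |-3| + |16| = 3 + 16 = 19
P3: |-10| + |-18| = 10 + 18 = 28
P4: |19| + |16| = 19 + 16 = 35
P5: |0| + |8| = 0 + 8 = 8
P6: |6| + |-7| = 6 + 7 = 13
P7: |-2| + |-1| = 2 + 1 = 3
P8: |11| + |-3| = 11 + 3 = 14
P9: |-13| + |-12| = 13 + 12 = 25
P10: |16| + |17| = 16 + 17 = 33
P11: |-16| + |-11| = 16 + 11 = 27
Minimum: P7 at 3.

P7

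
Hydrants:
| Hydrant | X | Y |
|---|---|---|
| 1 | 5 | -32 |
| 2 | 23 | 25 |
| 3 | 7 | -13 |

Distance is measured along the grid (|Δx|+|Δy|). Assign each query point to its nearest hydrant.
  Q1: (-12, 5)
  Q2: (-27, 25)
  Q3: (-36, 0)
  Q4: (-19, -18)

Q1→3; Q2→2; Q3→3; Q4→3

Q1 at (-12, 5):
  1: 54
  2: 55
  3: 37
  → nearest: 3 (37)
Q2 at (-27, 25):
  1: 89
  2: 50
  3: 72
  → nearest: 2 (50)
Q3 at (-36, 0):
  1: 73
  2: 84
  3: 56
  → nearest: 3 (56)
Q4 at (-19, -18):
  1: 38
  2: 85
  3: 31
  → nearest: 3 (31)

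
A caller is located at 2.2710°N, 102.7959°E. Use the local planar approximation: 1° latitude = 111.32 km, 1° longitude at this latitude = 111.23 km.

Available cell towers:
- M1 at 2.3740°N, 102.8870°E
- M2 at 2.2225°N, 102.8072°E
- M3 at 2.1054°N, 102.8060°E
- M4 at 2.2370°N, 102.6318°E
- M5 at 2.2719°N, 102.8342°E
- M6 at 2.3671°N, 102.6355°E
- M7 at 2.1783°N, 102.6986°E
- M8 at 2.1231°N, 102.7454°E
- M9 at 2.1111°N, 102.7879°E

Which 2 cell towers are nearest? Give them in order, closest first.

Distances from 2.2710°N, 102.7959°E:
M1: 15.3019 km
M2: 5.5434 km
M3: 18.4688 km
M4: 18.6411 km
M5: 4.2613 km
M6: 20.8028 km
M7: 14.9539 km
M8: 17.3961 km
M9: 17.8223 km
Sorted: M5 (4.2613 km) < M2 (5.5434 km) < M7 (14.9539 km) < M1 (15.3019 km) < …

M5, M2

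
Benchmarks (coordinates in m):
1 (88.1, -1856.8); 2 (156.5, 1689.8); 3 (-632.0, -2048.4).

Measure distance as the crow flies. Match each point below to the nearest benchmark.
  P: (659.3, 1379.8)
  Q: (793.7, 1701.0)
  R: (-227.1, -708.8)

P→2; Q→2; R→1

P at (659.3, 1379.8):
  1: 3286.6 m
  2: 590.7 m
  3: 3663.3 m
  → nearest: 2 (590.7 m)
Q at (793.7, 1701.0):
  1: 3627.1 m
  2: 637.3 m
  3: 4011.3 m
  → nearest: 2 (637.3 m)
R at (-227.1, -708.8):
  1: 1190.5 m
  2: 2429.1 m
  3: 1399.5 m
  → nearest: 1 (1190.5 m)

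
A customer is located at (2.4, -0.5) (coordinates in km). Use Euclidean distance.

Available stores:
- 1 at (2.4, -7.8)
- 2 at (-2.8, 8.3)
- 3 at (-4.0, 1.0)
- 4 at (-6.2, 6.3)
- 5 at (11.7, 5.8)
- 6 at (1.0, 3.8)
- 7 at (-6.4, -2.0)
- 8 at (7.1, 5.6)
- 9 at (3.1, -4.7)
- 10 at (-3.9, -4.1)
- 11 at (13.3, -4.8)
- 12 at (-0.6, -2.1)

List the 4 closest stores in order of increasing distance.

12, 9, 6, 3

Distances from (2.4, -0.5):
1: 7.30 km
2: 10.22 km
3: 6.57 km
4: 10.96 km
5: 11.23 km
6: 4.52 km
7: 8.93 km
8: 7.70 km
9: 4.26 km
10: 7.26 km
11: 11.72 km
12: 3.40 km
Sorted: 12 (3.40 km) < 9 (4.26 km) < 6 (4.52 km) < 3 (6.57 km) < 10 (7.26 km) < 1 (7.30 km) < …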